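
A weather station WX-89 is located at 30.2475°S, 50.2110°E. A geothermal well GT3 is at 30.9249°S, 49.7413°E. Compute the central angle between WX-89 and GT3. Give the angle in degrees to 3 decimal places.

0.789°

Δφ = -0.6774°,  Δλ = -0.4697°
a = sin²(Δφ/2) + cos φ₁ cos φ₂ sin²(Δλ/2) = 0.000047
c = 2·arcsin(√a) = 0.013769 rad = 0.7889°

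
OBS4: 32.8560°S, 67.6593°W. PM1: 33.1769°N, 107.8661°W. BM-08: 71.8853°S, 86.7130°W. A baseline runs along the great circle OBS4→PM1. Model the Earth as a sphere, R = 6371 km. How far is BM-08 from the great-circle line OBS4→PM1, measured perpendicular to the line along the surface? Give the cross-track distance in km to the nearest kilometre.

δ₁₃ = central angle OBS4→BM-08 = 0.703605 rad  (haversine)
θ₁₃ = bearing OBS4→BM-08 = 189.026°,  θ₁₂ = bearing OBS4→PM1 = 326.179°
dₓₜ = R·arcsin(sin δ₁₃ · sin(θ₁₃ − θ₁₂)) = 6371·arcsin(0.64697·sin(-137.153°)) = -2902.380 km
|dₓₜ| = 2902.380 km

2902 km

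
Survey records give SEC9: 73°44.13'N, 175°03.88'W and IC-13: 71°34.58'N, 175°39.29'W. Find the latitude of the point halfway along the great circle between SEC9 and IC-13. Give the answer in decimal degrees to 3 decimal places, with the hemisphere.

SEC9: φ = +73.73550°, λ = -175.06467°
IC-13: φ = +71.57633°, λ = -175.65483°
Bx = cos φ₂ cos Δλ = 0.316024,  By = cos φ₂ sin Δλ = -0.003255
φₘ = atan2(sin φ₁ + sin φ₂, √((cos φ₁ + Bx)² + By²)) = 72.65613°
λₘ = λ₁ + atan2(By, cos φ₁ + Bx) = -175.37756°

72.656°N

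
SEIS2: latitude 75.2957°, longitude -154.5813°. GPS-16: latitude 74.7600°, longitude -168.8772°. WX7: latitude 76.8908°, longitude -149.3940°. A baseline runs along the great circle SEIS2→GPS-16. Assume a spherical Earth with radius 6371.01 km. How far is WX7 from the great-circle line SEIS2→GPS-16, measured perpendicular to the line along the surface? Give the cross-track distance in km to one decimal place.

180.1 km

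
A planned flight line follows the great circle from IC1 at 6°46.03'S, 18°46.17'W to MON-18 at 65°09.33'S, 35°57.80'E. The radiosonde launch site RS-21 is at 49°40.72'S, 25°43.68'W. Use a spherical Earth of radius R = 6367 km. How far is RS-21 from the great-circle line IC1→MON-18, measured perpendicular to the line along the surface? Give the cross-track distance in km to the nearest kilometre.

2089 km

IC1: φ = -6.76717°, λ = -18.76950°
MON-18: φ = -65.15550°, λ = +35.96333°
RS-21: φ = -49.67867°, λ = -25.72800°
δ₁₃ = central angle IC1→RS-21 = 0.755873 rad  (haversine)
θ₁₃ = bearing IC1→RS-21 = 186.563°,  θ₁₂ = bearing IC1→MON-18 = 158.537°
dₓₜ = R·arcsin(sin δ₁₃ · sin(θ₁₃ − θ₁₂)) = 6367·arcsin(0.68592·sin(28.025°)) = 2089.298 km
|dₓₜ| = 2089.298 km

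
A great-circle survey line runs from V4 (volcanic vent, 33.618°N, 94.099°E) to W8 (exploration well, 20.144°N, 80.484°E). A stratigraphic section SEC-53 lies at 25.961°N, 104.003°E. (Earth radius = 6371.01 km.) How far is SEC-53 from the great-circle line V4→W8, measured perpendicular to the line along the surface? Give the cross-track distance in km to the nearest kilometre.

δ₁₃ = central angle V4→SEC-53 = 0.200708 rad  (haversine)
θ₁₃ = bearing V4→SEC-53 = 129.133°,  θ₁₂ = bearing V4→W8 = 225.339°
dₓₜ = R·arcsin(sin δ₁₃ · sin(θ₁₃ − θ₁₂)) = 6371.01·arcsin(0.19936·sin(-96.206°)) = -1271.121 km
|dₓₜ| = 1271.121 km

1271 km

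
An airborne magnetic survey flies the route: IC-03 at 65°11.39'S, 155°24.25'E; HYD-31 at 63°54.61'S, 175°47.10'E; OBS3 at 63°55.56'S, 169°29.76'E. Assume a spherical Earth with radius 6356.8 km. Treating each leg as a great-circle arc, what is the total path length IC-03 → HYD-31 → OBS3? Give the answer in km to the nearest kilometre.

1284 km

IC-03: φ = -65.18983°, λ = +155.40417°
HYD-31: φ = -63.91017°, λ = +175.78500°
OBS3: φ = -63.92600°, λ = +169.49600°
IC-03→HYD-31: c = 0.153786 rad, d = 977.58 km
HYD-31→OBS3: c = 0.048240 rad, d = 306.65 km
Total = 977.58 + 306.65 = 1284.23 km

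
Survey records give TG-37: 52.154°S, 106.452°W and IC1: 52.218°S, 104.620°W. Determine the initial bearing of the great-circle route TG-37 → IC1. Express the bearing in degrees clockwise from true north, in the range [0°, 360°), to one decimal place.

94.0°

Δλ = 1.8320°
y = sin Δλ · cos φ₂ = 0.019586
x = cos φ₁ sin φ₂ − sin φ₁ cos φ₂ cos Δλ = -0.001364
θ = atan2(y, x) = 93.9846° → 93.9846° (mod 360°)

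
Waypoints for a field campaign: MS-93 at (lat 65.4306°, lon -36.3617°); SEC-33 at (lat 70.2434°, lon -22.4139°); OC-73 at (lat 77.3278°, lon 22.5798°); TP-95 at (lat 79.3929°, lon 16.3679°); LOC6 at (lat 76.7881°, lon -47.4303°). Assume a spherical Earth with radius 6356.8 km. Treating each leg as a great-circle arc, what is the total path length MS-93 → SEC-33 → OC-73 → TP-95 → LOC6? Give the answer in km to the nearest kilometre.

MS-93→SEC-33: c = 0.123933 rad, d = 787.82 km
SEC-33→OC-73: c = 0.242868 rad, d = 1543.86 km
OC-73→TP-95: c = 0.042112 rad, d = 267.70 km
TP-95→LOC6: c = 0.221942 rad, d = 1410.84 km
Total = 787.82 + 1543.86 + 267.70 + 1410.84 = 4010.22 km

4010 km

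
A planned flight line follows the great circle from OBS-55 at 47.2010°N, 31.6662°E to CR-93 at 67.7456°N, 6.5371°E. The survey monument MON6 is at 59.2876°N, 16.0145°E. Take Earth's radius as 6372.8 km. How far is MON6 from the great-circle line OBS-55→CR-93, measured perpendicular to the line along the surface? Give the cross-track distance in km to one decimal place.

δ₁₃ = central angle OBS-55→MON6 = 0.265486 rad  (haversine)
θ₁₃ = bearing OBS-55→MON6 = 328.321°,  θ₁₂ = bearing OBS-55→CR-93 = 336.910°
dₓₜ = R·arcsin(sin δ₁₃ · sin(θ₁₃ − θ₁₂)) = 6372.8·arcsin(0.26238·sin(-8.589°)) = -249.774 km
|dₓₜ| = 249.774 km

249.8 km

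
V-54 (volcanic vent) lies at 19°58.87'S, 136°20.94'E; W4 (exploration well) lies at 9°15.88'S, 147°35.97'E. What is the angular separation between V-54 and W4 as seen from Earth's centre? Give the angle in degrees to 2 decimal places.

15.26°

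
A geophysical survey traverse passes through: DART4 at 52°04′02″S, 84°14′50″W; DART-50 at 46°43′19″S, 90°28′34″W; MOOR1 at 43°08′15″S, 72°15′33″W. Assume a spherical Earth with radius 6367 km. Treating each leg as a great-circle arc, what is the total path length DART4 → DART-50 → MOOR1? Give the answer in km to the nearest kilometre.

2229 km

DART4: φ = -52.06722°, λ = -84.24722°
DART-50: φ = -46.72194°, λ = -90.47611°
MOOR1: φ = -43.13750°, λ = -72.25917°
DART4→DART-50: c = 0.116999 rad, d = 744.93 km
DART-50→MOOR1: c = 0.233030 rad, d = 1483.70 km
Total = 744.93 + 1483.70 = 2228.63 km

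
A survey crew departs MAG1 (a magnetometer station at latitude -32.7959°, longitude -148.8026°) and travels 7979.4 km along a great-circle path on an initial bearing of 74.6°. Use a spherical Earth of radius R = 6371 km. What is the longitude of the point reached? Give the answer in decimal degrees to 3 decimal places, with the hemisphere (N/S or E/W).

δ = d/R = 7979.4/6371 = 1.252456 rad
φ₂ = arcsin(sin φ₁ cos δ + cos φ₁ sin δ cos θ)
   = arcsin(-0.54165·0.31299 + 0.84061·0.94976·0.26556) = 2.43474°
λ₂ = λ₁ + atan2(sin θ sin δ cos φ₁, cos δ − sin φ₁ sin φ₂) = -82.38537°

82.385°W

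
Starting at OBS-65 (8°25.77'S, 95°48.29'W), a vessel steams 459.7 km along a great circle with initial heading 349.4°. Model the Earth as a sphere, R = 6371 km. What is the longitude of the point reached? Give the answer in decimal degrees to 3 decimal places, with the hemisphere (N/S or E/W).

96.567°W

OBS-65: φ = -8.42950°, λ = -95.80483°
δ = d/R = 459.7/6371 = 0.072155 rad
φ₂ = arcsin(sin φ₁ cos δ + cos φ₁ sin δ cos θ)
   = arcsin(-0.14659·0.99740 + 0.98920·0.07209·0.98294) = -4.36524°
λ₂ = λ₁ + atan2(sin θ sin δ cos φ₁, cos δ − sin φ₁ sin φ₂) = -96.56689°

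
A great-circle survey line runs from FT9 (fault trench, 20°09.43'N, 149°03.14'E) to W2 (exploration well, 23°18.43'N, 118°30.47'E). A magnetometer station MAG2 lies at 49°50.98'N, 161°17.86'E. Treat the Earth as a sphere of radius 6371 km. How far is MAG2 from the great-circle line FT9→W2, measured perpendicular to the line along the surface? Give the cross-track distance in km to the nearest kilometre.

FT9: φ = +20.15717°, λ = +149.05233°
W2: φ = +23.30717°, λ = +118.50783°
MAG2: φ = +49.84967°, λ = +161.29767°
δ₁₃ = central angle FT9→MAG2 = 0.545391 rad  (haversine)
θ₁₃ = bearing FT9→MAG2 = 15.286°,  θ₁₂ = bearing FT9→W2 = 281.960°
dₓₜ = R·arcsin(sin δ₁₃ · sin(θ₁₃ − θ₁₂)) = 6371·arcsin(0.51875·sin(-266.674°)) = 3468.174 km
|dₓₜ| = 3468.174 km

3468 km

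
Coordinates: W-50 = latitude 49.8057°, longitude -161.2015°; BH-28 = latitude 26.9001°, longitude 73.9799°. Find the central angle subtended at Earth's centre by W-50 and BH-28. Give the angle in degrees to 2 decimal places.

Δφ = -22.9056°,  Δλ = -124.8186°
a = sin²(Δφ/2) + cos φ₁ cos φ₂ sin²(Δλ/2) = 0.491515
c = 2·arcsin(√a) = 1.553825 rad = 89.0276°

89.03°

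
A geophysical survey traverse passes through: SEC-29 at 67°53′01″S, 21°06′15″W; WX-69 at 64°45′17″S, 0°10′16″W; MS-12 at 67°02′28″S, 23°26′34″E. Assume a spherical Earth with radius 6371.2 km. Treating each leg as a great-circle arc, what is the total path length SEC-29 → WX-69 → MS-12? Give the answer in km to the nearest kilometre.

SEC-29: φ = -67.88361°, λ = -21.10417°
WX-69: φ = -64.75472°, λ = -0.17111°
MS-12: φ = -67.04111°, λ = +23.44278°
SEC-29→WX-69: c = 0.155647 rad, d = 991.66 km
WX-69→MS-12: c = 0.171829 rad, d = 1094.76 km
Total = 991.66 + 1094.76 = 2086.42 km

2086 km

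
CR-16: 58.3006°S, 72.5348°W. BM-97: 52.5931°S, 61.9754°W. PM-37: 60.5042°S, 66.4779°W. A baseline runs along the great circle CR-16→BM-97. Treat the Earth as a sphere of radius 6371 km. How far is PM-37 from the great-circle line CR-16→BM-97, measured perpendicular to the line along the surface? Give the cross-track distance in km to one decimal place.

δ₁₃ = central angle CR-16→PM-37 = 0.066099 rad  (haversine)
θ₁₃ = bearing CR-16→PM-37 = 128.137°,  θ₁₂ = bearing CR-16→BM-97 = 50.829°
dₓₜ = R·arcsin(sin δ₁₃ · sin(θ₁₃ − θ₁₂)) = 6371·arcsin(0.06605·sin(77.307°)) = 410.813 km
|dₓₜ| = 410.813 km

410.8 km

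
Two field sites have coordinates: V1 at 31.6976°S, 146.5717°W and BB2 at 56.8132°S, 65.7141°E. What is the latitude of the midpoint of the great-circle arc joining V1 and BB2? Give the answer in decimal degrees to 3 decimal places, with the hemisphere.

Bx = cos φ₂ cos Δλ = -0.462744,  By = cos φ₂ sin Δλ = -0.292374
φₘ = atan2(sin φ₁ + sin φ₂, √((cos φ₁ + Bx)² + By²)) = -70.37036°
λₘ = λ₁ + atan2(By, cos φ₁ + Bx) = 176.43511°

70.370°S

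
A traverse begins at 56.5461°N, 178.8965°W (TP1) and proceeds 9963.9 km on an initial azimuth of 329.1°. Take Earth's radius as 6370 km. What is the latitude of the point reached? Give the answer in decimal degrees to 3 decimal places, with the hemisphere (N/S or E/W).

28.589°N

δ = d/R = 9963.9/6370 = 1.564192 rad
φ₂ = arcsin(sin φ₁ cos δ + cos φ₁ sin δ cos θ)
   = arcsin(0.83433·0.00660 + 0.55127·0.99998·0.85806) = 28.58892°
λ₂ = λ₁ + atan2(sin θ sin δ cos φ₁, cos δ − sin φ₁ sin φ₂) = 36.89490°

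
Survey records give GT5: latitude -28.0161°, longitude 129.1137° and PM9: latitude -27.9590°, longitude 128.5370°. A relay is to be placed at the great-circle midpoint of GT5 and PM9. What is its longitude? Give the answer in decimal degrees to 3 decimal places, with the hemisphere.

128.825°E

Bx = cos φ₂ cos Δλ = 0.883239,  By = cos φ₂ sin Δλ = -0.008890
φₘ = atan2(sin φ₁ + sin φ₂, √((cos φ₁ + Bx)² + By²)) = -27.98785°
λₘ = λ₁ + atan2(By, cos φ₁ + Bx) = 128.82527°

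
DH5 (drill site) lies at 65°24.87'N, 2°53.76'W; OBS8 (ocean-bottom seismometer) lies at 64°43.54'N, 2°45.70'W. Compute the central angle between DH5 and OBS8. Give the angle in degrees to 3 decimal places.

DH5: φ = +65.41450°, λ = -2.89600°
OBS8: φ = +64.72567°, λ = -2.76167°
Δφ = -0.6888°,  Δλ = 0.1343°
a = sin²(Δφ/2) + cos φ₁ cos φ₂ sin²(Δλ/2) = 0.000036
c = 2·arcsin(√a) = 0.012063 rad = 0.6912°

0.691°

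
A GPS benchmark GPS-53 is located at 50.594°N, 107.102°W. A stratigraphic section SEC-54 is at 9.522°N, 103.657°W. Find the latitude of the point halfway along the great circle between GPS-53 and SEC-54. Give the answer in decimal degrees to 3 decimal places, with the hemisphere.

Bx = cos φ₂ cos Δλ = 0.984440,  By = cos φ₂ sin Δλ = 0.059262
φₘ = atan2(sin φ₁ + sin φ₂, √((cos φ₁ + Bx)² + By²)) = 30.06870°
λₘ = λ₁ + atan2(By, cos φ₁ + Bx) = -105.00599°

30.069°N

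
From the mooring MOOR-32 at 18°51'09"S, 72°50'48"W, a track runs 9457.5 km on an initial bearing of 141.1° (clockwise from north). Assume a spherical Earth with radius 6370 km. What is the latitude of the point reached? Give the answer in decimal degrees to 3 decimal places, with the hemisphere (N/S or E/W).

MOOR-32: φ = -18.85250°, λ = -72.84667°
δ = d/R = 9457.5/6370 = 1.484694 rad
φ₂ = arcsin(sin φ₁ cos δ + cos φ₁ sin δ cos θ)
   = arcsin(-0.32313·0.08600 + 0.94635·0.99630·-0.77824) = -49.60130°
λ₂ = λ₁ + atan2(sin θ sin δ cos φ₁, cos δ − sin φ₁ sin φ₂) = 32.28337°

49.601°S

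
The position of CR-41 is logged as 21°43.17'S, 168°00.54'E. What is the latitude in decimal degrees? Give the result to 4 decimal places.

21.7195°S

21° + 43.17′/60 = 21 + 0.71950 = 21.7195°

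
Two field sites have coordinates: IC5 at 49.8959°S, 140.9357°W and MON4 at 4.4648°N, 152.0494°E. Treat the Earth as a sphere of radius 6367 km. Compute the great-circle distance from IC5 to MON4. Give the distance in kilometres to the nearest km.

8776 km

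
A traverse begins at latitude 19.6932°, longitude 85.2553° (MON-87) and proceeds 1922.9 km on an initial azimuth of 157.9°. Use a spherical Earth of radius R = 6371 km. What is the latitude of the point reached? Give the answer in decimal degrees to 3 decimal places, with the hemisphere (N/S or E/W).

δ = d/R = 1922.9/6371 = 0.301821 rad
φ₂ = arcsin(sin φ₁ cos δ + cos φ₁ sin δ cos θ)
   = arcsin(0.33698·0.95480 + 0.94151·0.29726·-0.92653) = 3.57992°
λ₂ = λ₁ + atan2(sin θ sin δ cos φ₁, cos δ − sin φ₁ sin φ₂) = 91.68908°

3.580°N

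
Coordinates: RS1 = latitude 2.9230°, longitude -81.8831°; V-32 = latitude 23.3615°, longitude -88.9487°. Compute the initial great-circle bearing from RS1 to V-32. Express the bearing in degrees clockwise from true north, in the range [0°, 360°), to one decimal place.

Δλ = -7.0656°
y = sin Δλ · cos φ₂ = -0.112922
x = cos φ₁ sin φ₂ − sin φ₁ cos φ₂ cos Δλ = 0.349557
θ = atan2(y, x) = -17.9027° → 342.0973° (mod 360°)

342.1°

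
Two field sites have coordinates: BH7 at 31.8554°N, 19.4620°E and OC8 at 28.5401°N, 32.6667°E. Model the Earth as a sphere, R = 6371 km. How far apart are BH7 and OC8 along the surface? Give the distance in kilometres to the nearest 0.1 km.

Δφ = -3.3153°,  Δλ = 13.2047°
a = sin²(Δφ/2) + cos φ₁ cos φ₂ sin²(Δλ/2) = 0.010701
c = 2·arcsin(√a) = 0.207263 rad = 11.8753°
d = R·c = 6371 × 0.207263 = 1320.5 km

1320.5 km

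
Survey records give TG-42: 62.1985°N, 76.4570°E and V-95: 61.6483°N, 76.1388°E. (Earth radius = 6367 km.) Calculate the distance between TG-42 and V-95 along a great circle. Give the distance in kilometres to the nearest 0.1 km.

63.4 km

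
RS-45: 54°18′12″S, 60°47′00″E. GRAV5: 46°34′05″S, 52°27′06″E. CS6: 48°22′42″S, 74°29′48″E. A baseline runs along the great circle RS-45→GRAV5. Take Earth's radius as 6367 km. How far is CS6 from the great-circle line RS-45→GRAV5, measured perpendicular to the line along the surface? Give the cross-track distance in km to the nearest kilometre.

RS-45: φ = -54.30333°, λ = +60.78333°
GRAV5: φ = -46.56806°, λ = +52.45167°
CS6: φ = -48.37833°, λ = +74.49667°
δ₁₃ = central angle RS-45→CS6 = 0.181301 rad  (haversine)
θ₁₃ = bearing RS-45→CS6 = 60.842°,  θ₁₂ = bearing RS-45→GRAV5 = 322.259°
dₓₜ = R·arcsin(sin δ₁₃ · sin(θ₁₃ − θ₁₂)) = 6367·arcsin(0.18031·sin(-261.417°)) = 1141.272 km
|dₓₜ| = 1141.272 km

1141 km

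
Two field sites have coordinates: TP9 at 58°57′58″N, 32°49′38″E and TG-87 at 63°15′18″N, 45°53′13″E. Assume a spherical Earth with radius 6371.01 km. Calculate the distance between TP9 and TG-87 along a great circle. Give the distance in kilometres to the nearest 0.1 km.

845.9 km

TP9: φ = +58.96611°, λ = +32.82722°
TG-87: φ = +63.25500°, λ = +45.88694°
Δφ = 4.2889°,  Δλ = 13.0597°
a = sin²(Δφ/2) + cos φ₁ cos φ₂ sin²(Δλ/2) = 0.004401
c = 2·arcsin(√a) = 0.132771 rad = 7.6072°
d = R·c = 6371.01 × 0.132771 = 845.9 km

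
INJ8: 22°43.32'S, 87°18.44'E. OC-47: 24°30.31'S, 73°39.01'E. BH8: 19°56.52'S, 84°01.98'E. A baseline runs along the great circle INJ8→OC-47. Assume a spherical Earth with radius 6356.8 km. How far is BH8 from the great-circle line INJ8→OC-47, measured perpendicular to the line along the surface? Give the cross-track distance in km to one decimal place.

INJ8: φ = -22.72200°, λ = +87.30733°
OC-47: φ = -24.50517°, λ = +73.65017°
BH8: φ = -19.94200°, λ = +84.03300°
δ₁₃ = central angle INJ8→BH8 = 0.072021 rad  (haversine)
θ₁₃ = bearing INJ8→BH8 = 311.742°,  θ₁₂ = bearing INJ8→OC-47 = 259.182°
dₓₜ = R·arcsin(sin δ₁₃ · sin(θ₁₃ − θ₁₂)) = 6356.8·arcsin(0.07196·sin(52.560°)) = 363.391 km
|dₓₜ| = 363.391 km

363.4 km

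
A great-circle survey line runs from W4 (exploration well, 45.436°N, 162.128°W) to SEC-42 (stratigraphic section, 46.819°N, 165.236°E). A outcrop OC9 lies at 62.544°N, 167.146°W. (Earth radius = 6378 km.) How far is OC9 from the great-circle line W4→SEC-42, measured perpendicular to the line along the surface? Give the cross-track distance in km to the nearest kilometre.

1772 km

δ₁₃ = central angle W4→OC9 = 0.302778 rad  (haversine)
θ₁₃ = bearing W4→OC9 = 352.227°,  θ₁₂ = bearing W4→SEC-42 = 285.322°
dₓₜ = R·arcsin(sin δ₁₃ · sin(θ₁₃ − θ₁₂)) = 6378·arcsin(0.29817·sin(66.905°)) = 1772.037 km
|dₓₜ| = 1772.037 km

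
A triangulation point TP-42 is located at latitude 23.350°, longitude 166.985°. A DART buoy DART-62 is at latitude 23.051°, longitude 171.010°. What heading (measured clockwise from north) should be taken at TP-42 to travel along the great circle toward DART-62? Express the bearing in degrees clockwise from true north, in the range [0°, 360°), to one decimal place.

93.8°

Δλ = 4.0250°
y = sin Δλ · cos φ₂ = 0.064587
x = cos φ₁ sin φ₂ − sin φ₁ cos φ₂ cos Δλ = -0.004319
θ = atan2(y, x) = 93.8257° → 93.8257° (mod 360°)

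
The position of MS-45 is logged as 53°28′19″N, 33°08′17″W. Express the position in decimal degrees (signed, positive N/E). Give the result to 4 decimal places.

lat: 53.4719° N → +53.4719°
lon: 33.1381° W → -33.1381°

+53.4719°, -33.1381°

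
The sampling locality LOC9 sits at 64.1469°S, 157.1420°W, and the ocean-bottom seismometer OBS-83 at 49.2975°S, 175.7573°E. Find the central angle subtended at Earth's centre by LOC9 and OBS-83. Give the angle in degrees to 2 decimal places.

20.71°

Δφ = 14.8494°,  Δλ = -27.1007°
a = sin²(Δφ/2) + cos φ₁ cos φ₂ sin²(Δλ/2) = 0.032310
c = 2·arcsin(√a) = 0.361462 rad = 20.7102°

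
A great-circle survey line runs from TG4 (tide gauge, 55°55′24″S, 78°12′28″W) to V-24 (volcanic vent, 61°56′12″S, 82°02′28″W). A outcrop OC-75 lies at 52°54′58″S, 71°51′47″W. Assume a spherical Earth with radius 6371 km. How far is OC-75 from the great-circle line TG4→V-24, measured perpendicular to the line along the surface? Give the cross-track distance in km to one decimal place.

317.2 km

TG4: φ = -55.92333°, λ = -78.20778°
V-24: φ = -61.93667°, λ = -82.04111°
OC-75: φ = -52.91611°, λ = -71.86306°
δ₁₃ = central angle TG4→OC-75 = 0.083047 rad  (haversine)
θ₁₃ = bearing TG4→OC-75 = 53.447°,  θ₁₂ = bearing TG4→V-24 = 196.581°
dₓₜ = R·arcsin(sin δ₁₃ · sin(θ₁₃ − θ₁₂)) = 6371·arcsin(0.08295·sin(-143.133°)) = -317.197 km
|dₓₜ| = 317.197 km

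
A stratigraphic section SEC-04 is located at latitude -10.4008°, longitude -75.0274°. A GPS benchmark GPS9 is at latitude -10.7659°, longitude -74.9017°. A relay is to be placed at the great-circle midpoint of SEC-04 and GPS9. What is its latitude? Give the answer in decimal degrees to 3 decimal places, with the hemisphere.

Bx = cos φ₂ cos Δλ = 0.982396,  By = cos φ₂ sin Δλ = 0.002155
φₘ = atan2(sin φ₁ + sin φ₂, √((cos φ₁ + Bx)² + By²)) = -10.58336°
λₘ = λ₁ + atan2(By, cos φ₁ + Bx) = -74.96459°

10.583°S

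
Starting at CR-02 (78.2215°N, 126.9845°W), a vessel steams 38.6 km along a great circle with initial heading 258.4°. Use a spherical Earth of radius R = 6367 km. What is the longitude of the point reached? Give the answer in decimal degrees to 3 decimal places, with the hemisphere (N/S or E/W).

128.641°W

δ = d/R = 38.6/6367 = 0.006063 rad
φ₂ = arcsin(sin φ₁ cos δ + cos φ₁ sin δ cos θ)
   = arcsin(0.97894·0.99998 + 0.20413·0.00606·-0.20108) = 78.14684°
λ₂ = λ₁ + atan2(sin θ sin δ cos φ₁, cos δ − sin φ₁ sin φ₂) = -128.64127°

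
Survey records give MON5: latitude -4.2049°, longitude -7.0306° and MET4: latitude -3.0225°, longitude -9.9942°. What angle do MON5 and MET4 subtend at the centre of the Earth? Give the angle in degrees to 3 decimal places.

3.185°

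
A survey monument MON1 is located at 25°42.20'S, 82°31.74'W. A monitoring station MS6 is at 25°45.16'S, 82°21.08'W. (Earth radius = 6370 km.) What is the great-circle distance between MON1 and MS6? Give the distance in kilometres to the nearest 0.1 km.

18.6 km

MON1: φ = -25.70333°, λ = -82.52900°
MS6: φ = -25.75267°, λ = -82.35133°
Δφ = -0.0493°,  Δλ = 0.1777°
a = sin²(Δφ/2) + cos φ₁ cos φ₂ sin²(Δλ/2) = 0.000002
c = 2·arcsin(√a) = 0.002923 rad = 0.1675°
d = R·c = 6370 × 0.002923 = 18.6 km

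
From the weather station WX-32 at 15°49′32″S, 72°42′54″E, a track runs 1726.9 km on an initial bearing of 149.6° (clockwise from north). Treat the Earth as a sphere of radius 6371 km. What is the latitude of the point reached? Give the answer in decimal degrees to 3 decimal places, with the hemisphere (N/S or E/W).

WX-32: φ = -15.82556°, λ = +72.71500°
δ = d/R = 1726.9/6371 = 0.271056 rad
φ₂ = arcsin(sin φ₁ cos δ + cos φ₁ sin δ cos θ)
   = arcsin(-0.27271·0.96349 + 0.96210·0.26775·-0.86251) = -29.00831°
λ₂ = λ₁ + atan2(sin θ sin δ cos φ₁, cos δ − sin φ₁ sin φ₂) = 81.62749°

29.008°S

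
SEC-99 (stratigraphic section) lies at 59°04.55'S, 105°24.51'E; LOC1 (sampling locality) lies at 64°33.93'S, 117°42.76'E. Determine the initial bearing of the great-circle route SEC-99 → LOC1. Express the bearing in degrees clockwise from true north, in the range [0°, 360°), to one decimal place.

SEC-99: φ = -59.07583°, λ = +105.40850°
LOC1: φ = -64.56550°, λ = +117.71267°
Δλ = 12.3042°
y = sin Δλ · cos φ₂ = 0.091523
x = cos φ₁ sin φ₂ − sin φ₁ cos φ₂ cos Δλ = -0.104129
θ = atan2(y, x) = 138.6866° → 138.6866° (mod 360°)

138.7°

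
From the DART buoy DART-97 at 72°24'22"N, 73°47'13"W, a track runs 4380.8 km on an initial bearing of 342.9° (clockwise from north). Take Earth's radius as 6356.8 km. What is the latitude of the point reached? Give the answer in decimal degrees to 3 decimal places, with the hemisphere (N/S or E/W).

DART-97: φ = +72.40611°, λ = -73.78694°
δ = d/R = 4380.8/6356.8 = 0.689152 rad
φ₂ = arcsin(sin φ₁ cos δ + cos φ₁ sin δ cos θ)
   = arcsin(0.95322·0.77179 + 0.30227·0.63588·0.95579) = 66.83765°
λ₂ = λ₁ + atan2(sin θ sin δ cos φ₁, cos δ − sin φ₁ sin φ₂) = 134.59554°

66.838°N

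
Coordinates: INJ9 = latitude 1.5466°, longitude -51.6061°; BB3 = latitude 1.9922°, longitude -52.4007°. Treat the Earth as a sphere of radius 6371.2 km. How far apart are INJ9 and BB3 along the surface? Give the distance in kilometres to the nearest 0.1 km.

Δφ = 0.4456°,  Δλ = -0.7946°
a = sin²(Δφ/2) + cos φ₁ cos φ₂ sin²(Δλ/2) = 0.000063
c = 2·arcsin(√a) = 0.015894 rad = 0.9107°
d = R·c = 6371.2 × 0.015894 = 101.3 km

101.3 km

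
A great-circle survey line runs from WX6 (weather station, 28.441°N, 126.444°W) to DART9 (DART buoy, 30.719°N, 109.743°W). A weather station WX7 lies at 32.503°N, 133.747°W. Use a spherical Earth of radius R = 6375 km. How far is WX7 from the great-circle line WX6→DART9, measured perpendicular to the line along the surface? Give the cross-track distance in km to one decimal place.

δ₁₃ = central angle WX6→WX7 = 0.130690 rad  (haversine)
θ₁₃ = bearing WX6→WX7 = 304.650°,  θ₁₂ = bearing WX6→DART9 = 77.004°
dₓₜ = R·arcsin(sin δ₁₃ · sin(θ₁₃ − θ₁₂)) = 6375·arcsin(0.13032·sin(227.646°)) = -614.898 km
|dₓₜ| = 614.898 km

614.9 km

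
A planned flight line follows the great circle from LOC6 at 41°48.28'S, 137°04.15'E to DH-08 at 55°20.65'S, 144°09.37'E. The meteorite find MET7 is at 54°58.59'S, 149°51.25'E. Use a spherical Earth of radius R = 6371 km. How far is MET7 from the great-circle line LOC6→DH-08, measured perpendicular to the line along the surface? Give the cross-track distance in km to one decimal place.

LOC6: φ = -41.80467°, λ = +137.06917°
DH-08: φ = -55.34417°, λ = +144.15617°
MET7: φ = -54.97650°, λ = +149.85417°
δ₁₃ = central angle LOC6→MET7 = 0.272561 rad  (haversine)
θ₁₃ = bearing LOC6→MET7 = 151.850°,  θ₁₂ = bearing LOC6→DH-08 = 163.511°
dₓₜ = R·arcsin(sin δ₁₃ · sin(θ₁₃ − θ₁₂)) = 6371·arcsin(0.26920·sin(-11.661°)) = -346.815 km
|dₓₜ| = 346.815 km

346.8 km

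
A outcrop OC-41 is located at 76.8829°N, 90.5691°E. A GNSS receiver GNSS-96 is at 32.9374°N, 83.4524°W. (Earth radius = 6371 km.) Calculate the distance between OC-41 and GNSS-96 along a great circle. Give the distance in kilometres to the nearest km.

7797 km

Δφ = -43.9455°,  Δλ = -174.0215°
a = sin²(Δφ/2) + cos φ₁ cos φ₂ sin²(Δλ/2) = 0.329946
c = 2·arcsin(√a) = 1.223765 rad = 70.1166°
d = R·c = 6371 × 1.223765 = 7796.6 km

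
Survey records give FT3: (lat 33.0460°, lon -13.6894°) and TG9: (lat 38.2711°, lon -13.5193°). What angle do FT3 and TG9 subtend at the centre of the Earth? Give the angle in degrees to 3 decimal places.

5.227°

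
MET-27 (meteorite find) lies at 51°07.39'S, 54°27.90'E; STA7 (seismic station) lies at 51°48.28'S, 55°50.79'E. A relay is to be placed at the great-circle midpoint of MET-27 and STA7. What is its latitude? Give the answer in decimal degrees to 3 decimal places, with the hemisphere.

MET-27: φ = -51.12317°, λ = +54.46500°
STA7: φ = -51.80467°, λ = +55.84650°
Bx = cos φ₂ cos Δλ = 0.618165,  By = cos φ₂ sin Δλ = 0.014908
φₘ = atan2(sin φ₁ + sin φ₂, √((cos φ₁ + Bx)² + By²)) = -51.46595°
λₘ = λ₁ + atan2(By, cos φ₁ + Bx) = 55.15059°

51.466°S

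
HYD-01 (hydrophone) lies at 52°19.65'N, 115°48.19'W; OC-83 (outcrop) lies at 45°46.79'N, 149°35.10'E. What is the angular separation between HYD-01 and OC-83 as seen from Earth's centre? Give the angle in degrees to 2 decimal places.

57.79°

HYD-01: φ = +52.32750°, λ = -115.80317°
OC-83: φ = +45.77983°, λ = +149.58500°
Δφ = -6.5477°,  Δλ = -94.6118°
a = sin²(Δφ/2) + cos φ₁ cos φ₂ sin²(Δλ/2) = 0.233509
c = 2·arcsin(√a) = 1.008675 rad = 57.7928°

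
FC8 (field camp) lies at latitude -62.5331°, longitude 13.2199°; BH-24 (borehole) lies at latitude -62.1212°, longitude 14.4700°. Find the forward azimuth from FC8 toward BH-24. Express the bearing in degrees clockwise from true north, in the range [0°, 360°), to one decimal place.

Δλ = 1.2501°
y = sin Δλ · cos φ₂ = 0.010202
x = cos φ₁ sin φ₂ − sin φ₁ cos φ₂ cos Δλ = 0.007090
θ = atan2(y, x) = 55.2001° → 55.2001° (mod 360°)

55.2°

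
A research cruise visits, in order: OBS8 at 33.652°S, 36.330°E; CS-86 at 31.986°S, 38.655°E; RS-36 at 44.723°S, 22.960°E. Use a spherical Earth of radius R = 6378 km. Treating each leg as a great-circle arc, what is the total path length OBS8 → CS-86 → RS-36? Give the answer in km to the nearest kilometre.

OBS8→CS-86: c = 0.044813 rad, d = 285.82 km
CS-86→RS-36: c = 0.308062 rad, d = 1964.82 km
Total = 285.82 + 1964.82 = 2250.64 km

2251 km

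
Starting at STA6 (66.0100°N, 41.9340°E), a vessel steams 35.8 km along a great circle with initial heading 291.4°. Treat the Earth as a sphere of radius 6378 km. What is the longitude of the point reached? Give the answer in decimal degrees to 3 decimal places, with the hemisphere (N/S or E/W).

41.194°E

δ = d/R = 35.8/6378 = 0.005613 rad
φ₂ = arcsin(sin φ₁ cos δ + cos φ₁ sin δ cos θ)
   = arcsin(0.91362·0.99998 + 0.40658·0.00561·0.36488) = 66.12558°
λ₂ = λ₁ + atan2(sin θ sin δ cos φ₁, cos δ − sin φ₁ sin φ₂) = 41.19416°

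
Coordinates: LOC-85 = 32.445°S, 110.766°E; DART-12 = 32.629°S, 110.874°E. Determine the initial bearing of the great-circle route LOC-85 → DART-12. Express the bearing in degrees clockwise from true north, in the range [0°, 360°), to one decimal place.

Δλ = 0.1080°
y = sin Δλ · cos φ₂ = 0.001587
x = cos φ₁ sin φ₂ − sin φ₁ cos φ₂ cos Δλ = -0.003212
θ = atan2(y, x) = 153.7014° → 153.7014° (mod 360°)

153.7°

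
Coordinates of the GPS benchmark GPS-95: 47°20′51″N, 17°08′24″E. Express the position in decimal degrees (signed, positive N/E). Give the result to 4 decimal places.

lat: 47.3475° N → +47.3475°
lon: 17.1400° E → +17.1400°

+47.3475°, +17.1400°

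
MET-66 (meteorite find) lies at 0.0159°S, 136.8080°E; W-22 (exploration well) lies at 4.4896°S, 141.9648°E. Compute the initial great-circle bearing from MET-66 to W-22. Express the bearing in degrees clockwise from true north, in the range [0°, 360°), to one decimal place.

Δλ = 5.1568°
y = sin Δλ · cos φ₂ = 0.089606
x = cos φ₁ sin φ₂ − sin φ₁ cos φ₂ cos Δλ = -0.078003
θ = atan2(y, x) = 131.0398° → 131.0398° (mod 360°)

131.0°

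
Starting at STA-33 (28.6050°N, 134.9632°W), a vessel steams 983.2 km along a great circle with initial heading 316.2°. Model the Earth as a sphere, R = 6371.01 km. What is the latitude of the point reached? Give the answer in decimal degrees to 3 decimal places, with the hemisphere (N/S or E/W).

δ = d/R = 983.2/6371.01 = 0.154324 rad
φ₂ = arcsin(sin φ₁ cos δ + cos φ₁ sin δ cos θ)
   = arcsin(0.47877·0.98812 + 0.87794·0.15371·0.72176) = 34.78373°
λ₂ = λ₁ + atan2(sin θ sin δ cos φ₁, cos δ − sin φ₁ sin φ₂) = -142.40608°

34.784°N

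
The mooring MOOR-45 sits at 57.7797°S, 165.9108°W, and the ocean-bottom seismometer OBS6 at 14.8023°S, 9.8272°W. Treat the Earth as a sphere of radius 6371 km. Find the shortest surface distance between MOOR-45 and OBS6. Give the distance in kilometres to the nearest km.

Δφ = 42.9774°,  Δλ = 156.0836°
a = sin²(Δφ/2) + cos φ₁ cos φ₂ sin²(Δλ/2) = 0.627540
c = 2·arcsin(√a) = 1.828727 rad = 104.7783°
d = R·c = 6371 × 1.828727 = 11650.8 km

11651 km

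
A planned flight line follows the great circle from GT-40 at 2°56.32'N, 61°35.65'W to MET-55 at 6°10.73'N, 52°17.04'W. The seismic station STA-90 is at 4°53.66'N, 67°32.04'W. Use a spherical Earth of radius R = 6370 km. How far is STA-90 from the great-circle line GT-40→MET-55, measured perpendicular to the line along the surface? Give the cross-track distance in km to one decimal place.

426.8 km

GT-40: φ = +2.93867°, λ = -61.59417°
MET-55: φ = +6.17883°, λ = -52.28400°
STA-90: φ = +4.89433°, λ = -67.53400°
δ₁₃ = central angle GT-40→STA-90 = 0.108909 rad  (haversine)
θ₁₃ = bearing GT-40→STA-90 = 288.451°,  θ₁₂ = bearing GT-40→MET-55 = 70.425°
dₓₜ = R·arcsin(sin δ₁₃ · sin(θ₁₃ − θ₁₂)) = 6370·arcsin(0.10869·sin(218.026°)) = -426.835 km
|dₓₜ| = 426.835 km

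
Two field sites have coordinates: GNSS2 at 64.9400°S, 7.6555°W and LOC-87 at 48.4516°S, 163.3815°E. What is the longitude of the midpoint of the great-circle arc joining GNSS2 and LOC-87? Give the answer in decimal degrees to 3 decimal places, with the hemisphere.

148.298°E

Bx = cos φ₂ cos Δλ = -0.655154,  By = cos φ₂ sin Δλ = 0.103332
φₘ = atan2(sin φ₁ + sin φ₂, √((cos φ₁ + Bx)² + By²)) = -81.28455°
λₘ = λ₁ + atan2(By, cos φ₁ + Bx) = 148.29836°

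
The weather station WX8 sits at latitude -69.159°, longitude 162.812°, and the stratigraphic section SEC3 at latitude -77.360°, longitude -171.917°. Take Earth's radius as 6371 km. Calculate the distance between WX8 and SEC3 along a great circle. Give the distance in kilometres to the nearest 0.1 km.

Δφ = -8.2010°,  Δλ = 25.2710°
a = sin²(Δφ/2) + cos φ₁ cos φ₂ sin²(Δλ/2) = 0.008838
c = 2·arcsin(√a) = 0.188304 rad = 10.7890°
d = R·c = 6371 × 0.188304 = 1199.7 km

1199.7 km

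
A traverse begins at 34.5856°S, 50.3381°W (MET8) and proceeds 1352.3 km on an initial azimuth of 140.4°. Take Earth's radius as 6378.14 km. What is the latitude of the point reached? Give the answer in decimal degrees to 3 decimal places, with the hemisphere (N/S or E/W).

δ = d/R = 1352.3/6378.14 = 0.212021 rad
φ₂ = arcsin(sin φ₁ cos δ + cos φ₁ sin δ cos θ)
   = arcsin(-0.56764·0.97761 + 0.82328·0.21044·-0.77051) = -43.50483°
λ₂ = λ₁ + atan2(sin θ sin δ cos φ₁, cos δ − sin φ₁ sin φ₂) = -39.68070°

43.505°S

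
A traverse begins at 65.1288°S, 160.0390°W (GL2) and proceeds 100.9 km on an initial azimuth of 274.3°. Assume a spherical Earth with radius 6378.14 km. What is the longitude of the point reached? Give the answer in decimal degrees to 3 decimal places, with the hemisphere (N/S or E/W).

162.182°W

δ = d/R = 100.9/6378.14 = 0.015820 rad
φ₂ = arcsin(sin φ₁ cos δ + cos φ₁ sin δ cos θ)
   = arcsin(-0.90726·0.99987 + 0.42058·0.01582·0.07498) = -65.04551°
λ₂ = λ₁ + atan2(sin θ sin δ cos φ₁, cos δ − sin φ₁ sin φ₂) = -162.18175°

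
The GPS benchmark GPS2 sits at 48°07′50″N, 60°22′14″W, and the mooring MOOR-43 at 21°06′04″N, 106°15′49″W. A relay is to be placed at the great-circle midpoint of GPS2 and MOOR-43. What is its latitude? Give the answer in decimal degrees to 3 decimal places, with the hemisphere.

GPS2: φ = +48.13056°, λ = -60.37056°
MOOR-43: φ = +21.10111°, λ = -106.26361°
Bx = cos φ₂ cos Δλ = 0.649331,  By = cos φ₂ sin Δλ = -0.669895
φₘ = atan2(sin φ₁ + sin φ₂, √((cos φ₁ + Bx)² + By²)) = 36.78672°
λₘ = λ₁ + atan2(By, cos φ₁ + Bx) = -87.33493°

36.787°N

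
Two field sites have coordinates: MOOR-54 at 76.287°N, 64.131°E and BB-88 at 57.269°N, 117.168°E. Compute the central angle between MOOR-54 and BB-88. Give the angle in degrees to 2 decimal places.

26.58°

Δφ = -19.0180°,  Δλ = 53.0370°
a = sin²(Δφ/2) + cos φ₁ cos φ₂ sin²(Δλ/2) = 0.052844
c = 2·arcsin(√a) = 0.463905 rad = 26.5798°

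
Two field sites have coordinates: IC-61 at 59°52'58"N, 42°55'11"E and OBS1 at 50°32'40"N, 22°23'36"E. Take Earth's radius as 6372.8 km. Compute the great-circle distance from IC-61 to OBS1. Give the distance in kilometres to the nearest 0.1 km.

1654.1 km

IC-61: φ = +59.88278°, λ = +42.91972°
OBS1: φ = +50.54444°, λ = +22.39333°
Δφ = -9.3383°,  Δλ = -20.5264°
a = sin²(Δφ/2) + cos φ₁ cos φ₂ sin²(Δλ/2) = 0.016749
c = 2·arcsin(√a) = 0.259560 rad = 14.8717°
d = R·c = 6372.8 × 0.259560 = 1654.1 km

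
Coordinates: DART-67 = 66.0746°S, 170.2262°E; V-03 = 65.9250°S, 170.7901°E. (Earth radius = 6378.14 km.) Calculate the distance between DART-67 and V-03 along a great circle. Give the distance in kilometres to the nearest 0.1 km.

30.5 km

Δφ = 0.1496°,  Δλ = 0.5639°
a = sin²(Δφ/2) + cos φ₁ cos φ₂ sin²(Δλ/2) = 0.000006
c = 2·arcsin(√a) = 0.004779 rad = 0.2738°
d = R·c = 6378.14 × 0.004779 = 30.5 km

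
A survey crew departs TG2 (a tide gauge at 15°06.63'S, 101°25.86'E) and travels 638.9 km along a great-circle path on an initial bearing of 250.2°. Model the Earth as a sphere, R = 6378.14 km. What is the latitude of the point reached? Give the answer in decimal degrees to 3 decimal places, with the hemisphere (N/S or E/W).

16.982°S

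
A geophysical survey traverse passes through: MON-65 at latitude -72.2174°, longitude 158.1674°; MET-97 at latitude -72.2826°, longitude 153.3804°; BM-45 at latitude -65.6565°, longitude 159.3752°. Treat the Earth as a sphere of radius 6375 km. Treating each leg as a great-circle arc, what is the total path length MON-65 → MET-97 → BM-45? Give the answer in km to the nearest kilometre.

MON-65→MET-97: c = 0.025490 rad, d = 162.50 km
MET-97→BM-45: c = 0.121448 rad, d = 774.23 km
Total = 162.50 + 774.23 = 936.73 km

937 km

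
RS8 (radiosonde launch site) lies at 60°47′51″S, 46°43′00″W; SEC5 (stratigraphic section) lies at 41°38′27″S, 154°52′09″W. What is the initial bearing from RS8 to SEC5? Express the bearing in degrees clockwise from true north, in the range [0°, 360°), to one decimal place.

RS8: φ = -60.79750°, λ = -46.71667°
SEC5: φ = -41.64083°, λ = -154.86917°
Δλ = -108.1525°
y = sin Δλ · cos φ₂ = -0.710131
x = cos φ₁ sin φ₂ − sin φ₁ cos φ₂ cos Δλ = -0.527423
θ = atan2(y, x) = -126.6017° → 233.3983° (mod 360°)

233.4°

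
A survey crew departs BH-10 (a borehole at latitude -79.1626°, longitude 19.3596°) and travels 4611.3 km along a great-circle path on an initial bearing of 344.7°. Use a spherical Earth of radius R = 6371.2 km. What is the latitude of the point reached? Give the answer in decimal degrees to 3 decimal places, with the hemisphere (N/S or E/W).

38.014°S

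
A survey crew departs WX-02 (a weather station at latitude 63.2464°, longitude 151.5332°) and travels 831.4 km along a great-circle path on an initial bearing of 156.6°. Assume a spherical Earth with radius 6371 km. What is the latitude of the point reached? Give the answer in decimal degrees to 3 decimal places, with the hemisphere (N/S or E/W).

56.263°N

δ = d/R = 831.4/6371 = 0.130498 rad
φ₂ = arcsin(sin φ₁ cos δ + cos φ₁ sin δ cos θ)
   = arcsin(0.89295·0.99150 + 0.45015·0.13013·-0.91775) = 56.26328°
λ₂ = λ₁ + atan2(sin θ sin δ cos φ₁, cos δ − sin φ₁ sin φ₂) = 156.87250°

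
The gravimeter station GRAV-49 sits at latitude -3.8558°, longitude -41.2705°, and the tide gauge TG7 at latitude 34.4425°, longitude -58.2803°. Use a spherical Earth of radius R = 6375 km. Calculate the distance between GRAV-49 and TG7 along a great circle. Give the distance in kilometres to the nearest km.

Δφ = 38.2983°,  Δλ = -17.0098°
a = sin²(Δφ/2) + cos φ₁ cos φ₂ sin²(Δλ/2) = 0.125600
c = 2·arcsin(√a) = 0.724547 rad = 41.5135°
d = R·c = 6375 × 0.724547 = 4619.0 km

4619 km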